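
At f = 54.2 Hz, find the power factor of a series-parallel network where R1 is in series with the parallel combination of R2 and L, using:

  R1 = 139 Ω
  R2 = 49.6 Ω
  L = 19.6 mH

Step 1 — Angular frequency: ω = 2π·f = 2π·54.2 = 340.5 rad/s.
Step 2 — Component impedances:
  R1: Z = R = 139 Ω
  R2: Z = R = 49.6 Ω
  L: Z = jωL = j·340.5·0.0196 = 0 + j6.675 Ω
Step 3 — Parallel branch: R2 || L = 1/(1/R2 + 1/L) = 0.8823 + j6.556 Ω.
Step 4 — Series with R1: Z_total = R1 + (R2 || L) = 139.9 + j6.556 Ω = 140∠2.7° Ω.
Step 5 — Power factor: PF = cos(φ) = Re(Z)/|Z| = 139.88/140.04 = 0.9989.
Step 6 — Type: Im(Z) = 6.556 ⇒ lagging (phase φ = 2.7°).

PF = 0.9989 (lagging, φ = 2.7°)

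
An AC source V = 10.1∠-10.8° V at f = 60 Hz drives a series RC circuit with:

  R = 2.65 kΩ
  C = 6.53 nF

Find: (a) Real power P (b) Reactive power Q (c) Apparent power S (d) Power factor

Step 1 — Angular frequency: ω = 2π·f = 2π·60 = 377 rad/s.
Step 2 — Component impedances:
  R: Z = R = 2650 Ω
  C: Z = 1/(jωC) = -j/(ω·C) = 0 - j4.062e+05 Ω
Step 3 — Series combination: Z_total = R + C = 2650 - j4.062e+05 Ω = 4.062e+05∠-89.6° Ω.
Step 4 — Source phasor: V = 10.1∠-10.8° V = 9.921 - j1.893 V.
Step 5 — Current: I = V / Z = 4.818e-06 + j2.439e-05 A = 2.486e-05∠78.8° A.
Step 6 — Complex power: S = V·I* = 1.638e-06 - j0.0002511 VA.
Step 7 — Real power: P = Re(S) = 1.638e-06 W.
Step 8 — Reactive power: Q = Im(S) = -0.0002511 VAR.
Step 9 — Apparent power: |S| = 0.0002511 VA.
Step 10 — Power factor: PF = P/|S| = 0.006524 (leading).

(a) P = 1.638e-06 W  (b) Q = -0.0002511 VAR  (c) S = 0.0002511 VA  (d) PF = 0.006524 (leading)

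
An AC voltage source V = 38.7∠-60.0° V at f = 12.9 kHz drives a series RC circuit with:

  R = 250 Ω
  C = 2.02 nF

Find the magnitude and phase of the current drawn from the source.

Step 1 — Angular frequency: ω = 2π·f = 2π·1.29e+04 = 8.105e+04 rad/s.
Step 2 — Component impedances:
  R: Z = R = 250 Ω
  C: Z = 1/(jωC) = -j/(ω·C) = 0 - j6108 Ω
Step 3 — Series combination: Z_total = R + C = 250 - j6108 Ω = 6113∠-87.7° Ω.
Step 4 — Source phasor: V = 38.7∠-60.0° V = 19.35 - j33.52 V.
Step 5 — Ohm's law: I = V / Z_total = (19.35 - j33.52) / (250 - j6108) = 0.005608 + j0.002939 A.
Step 6 — Convert to polar: |I| = 0.006331 A, ∠I = 27.7°.

I = 0.006331∠27.7° A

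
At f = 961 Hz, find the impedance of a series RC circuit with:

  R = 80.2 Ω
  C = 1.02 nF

Step 1 — Angular frequency: ω = 2π·f = 2π·961 = 6038 rad/s.
Step 2 — Component impedances:
  R: Z = R = 80.2 Ω
  C: Z = 1/(jωC) = -j/(ω·C) = 0 - j1.624e+05 Ω
Step 3 — Series combination: Z_total = R + C = 80.2 - j1.624e+05 Ω = 1.624e+05∠-90.0° Ω.

Z = 80.2 - j1.624e+05 Ω = 1.624e+05∠-90.0° Ω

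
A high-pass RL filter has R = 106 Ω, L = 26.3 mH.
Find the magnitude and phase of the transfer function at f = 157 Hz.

Step 1 — Angular frequency: ω = 2π·157 = 986.5 rad/s.
Step 2 — Transfer function: H(jω) = jωL/(R + jωL).
Step 3 — Numerator jωL = j·25.94; denominator R + jωL = 106 + j25.94.
Step 4 — H = 0.05652 + j0.2309.
Step 5 — Magnitude: |H| = 0.2377 (-12.5 dB); phase: φ = 76.2°.

|H| = 0.2377 (-12.5 dB), φ = 76.2°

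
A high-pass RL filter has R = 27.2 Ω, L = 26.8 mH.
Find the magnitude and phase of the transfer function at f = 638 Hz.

Step 1 — Angular frequency: ω = 2π·638 = 4009 rad/s.
Step 2 — Transfer function: H(jω) = jωL/(R + jωL).
Step 3 — Numerator jωL = j·107.4; denominator R + jωL = 27.2 + j107.4.
Step 4 — H = 0.9398 + j0.2379.
Step 5 — Magnitude: |H| = 0.9694 (-0.3 dB); phase: φ = 14.2°.

|H| = 0.9694 (-0.3 dB), φ = 14.2°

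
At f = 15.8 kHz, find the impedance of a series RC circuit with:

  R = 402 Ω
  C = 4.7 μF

Step 1 — Angular frequency: ω = 2π·f = 2π·1.58e+04 = 9.927e+04 rad/s.
Step 2 — Component impedances:
  R: Z = R = 402 Ω
  C: Z = 1/(jωC) = -j/(ω·C) = 0 - j2.143 Ω
Step 3 — Series combination: Z_total = R + C = 402 - j2.143 Ω = 402∠-0.3° Ω.

Z = 402 - j2.143 Ω = 402∠-0.3° Ω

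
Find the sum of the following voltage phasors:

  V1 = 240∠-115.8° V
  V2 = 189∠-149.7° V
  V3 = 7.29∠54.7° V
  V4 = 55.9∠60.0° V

Step 1 — Convert each phasor to rectangular form:
  V1 = 240·(cos(-115.8°) + j·sin(-115.8°)) = -104.5 - j216.1 V
  V2 = 189·(cos(-149.7°) + j·sin(-149.7°)) = -163.2 - j95.36 V
  V3 = 7.29·(cos(54.7°) + j·sin(54.7°)) = 4.213 + j5.95 V
  V4 = 55.9·(cos(60.0°) + j·sin(60.0°)) = 27.95 + j48.41 V
Step 2 — Sum components: V_total = -235.5 - j257.1 V.
Step 3 — Convert to polar: |V_total| = 348.6 V, ∠V_total = -132.5°.

V_total = 348.6∠-132.5° V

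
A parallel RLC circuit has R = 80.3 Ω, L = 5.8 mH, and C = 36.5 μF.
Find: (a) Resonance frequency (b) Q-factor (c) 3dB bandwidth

Step 1 — Resonance: ω₀ = 1/√(LC) = 1/√(0.0058·3.65e-05) = 2173 rad/s.
Step 2 — f₀ = ω₀/(2π) = 345.9 Hz.
Step 3 — Parallel Q: Q = R/(ω₀L) = 80.3/(2173·0.0058) = 6.37.
Step 4 — Bandwidth: Δω = ω₀/Q = 341.2 rad/s; BW = Δω/(2π) = 54.3 Hz.

(a) f₀ = 345.9 Hz  (b) Q = 6.37  (c) BW = 54.3 Hz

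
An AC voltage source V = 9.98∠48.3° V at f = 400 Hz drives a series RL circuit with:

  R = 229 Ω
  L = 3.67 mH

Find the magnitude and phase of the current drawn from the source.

Step 1 — Angular frequency: ω = 2π·f = 2π·400 = 2513 rad/s.
Step 2 — Component impedances:
  R: Z = R = 229 Ω
  L: Z = jωL = j·2513·0.00367 = 0 + j9.224 Ω
Step 3 — Series combination: Z_total = R + L = 229 + j9.224 Ω = 229.2∠2.3° Ω.
Step 4 — Source phasor: V = 9.98∠48.3° V = 6.639 + j7.451 V.
Step 5 — Ohm's law: I = V / Z_total = (6.639 + j7.451) / (229 + j9.224) = 0.03025 + j0.03132 A.
Step 6 — Convert to polar: |I| = 0.04355 A, ∠I = 46.0°.

I = 0.04355∠46.0° A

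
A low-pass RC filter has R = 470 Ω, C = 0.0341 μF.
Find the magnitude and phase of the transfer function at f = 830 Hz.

Step 1 — Angular frequency: ω = 2π·830 = 5215 rad/s.
Step 2 — Transfer function: H(jω) = 1/(1 + jωRC).
Step 3 — Denominator: 1 + jωRC = 1 + j·5215·470·3.41e-08 = 1 + j0.08358.
Step 4 — H = 0.9931 - j0.083.
Step 5 — Magnitude: |H| = 0.9965 (-0.0 dB); phase: φ = -4.8°.

|H| = 0.9965 (-0.0 dB), φ = -4.8°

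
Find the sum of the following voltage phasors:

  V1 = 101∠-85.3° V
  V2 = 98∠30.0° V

Step 1 — Convert each phasor to rectangular form:
  V1 = 101·(cos(-85.3°) + j·sin(-85.3°)) = 8.276 - j100.7 V
  V2 = 98·(cos(30.0°) + j·sin(30.0°)) = 84.87 + j49 V
Step 2 — Sum components: V_total = 93.15 - j51.66 V.
Step 3 — Convert to polar: |V_total| = 106.5 V, ∠V_total = -29.0°.

V_total = 106.5∠-29.0° V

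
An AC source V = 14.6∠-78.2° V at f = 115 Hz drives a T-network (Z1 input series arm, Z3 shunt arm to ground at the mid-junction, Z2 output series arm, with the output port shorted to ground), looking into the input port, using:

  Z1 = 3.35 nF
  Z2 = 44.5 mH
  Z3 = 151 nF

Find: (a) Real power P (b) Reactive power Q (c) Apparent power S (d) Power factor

Step 1 — Angular frequency: ω = 2π·f = 2π·115 = 722.6 rad/s.
Step 2 — Component impedances:
  Z1: Z = 1/(jωC) = -j/(ω·C) = 0 - j4.131e+05 Ω
  Z2: Z = jωL = j·722.6·0.0445 = 0 + j32.15 Ω
  Z3: Z = 1/(jωC) = -j/(ω·C) = 0 - j9165 Ω
Step 3 — With the output port shorted to ground, the output series arm Z2 runs from the junction to ground; the shunt arm Z3 also runs from the junction to ground. They appear in parallel: Z3 || Z2 = 0 + j32.27 Ω.
Step 4 — Series with input arm Z1: Z_in = Z1 + (Z3 || Z2) = 0 - j4.131e+05 Ω = 4.131e+05∠-90.0° Ω.
Step 5 — Source phasor: V = 14.6∠-78.2° V = 2.986 - j14.29 V.
Step 6 — Current: I = V / Z = 3.46e-05 + j7.228e-06 A = 3.534e-05∠11.8° A.
Step 7 — Complex power: S = V·I* = 0 - j0.000516 VA.
Step 8 — Real power: P = Re(S) = 0 W.
Step 9 — Reactive power: Q = Im(S) = -0.000516 VAR.
Step 10 — Apparent power: |S| = 0.000516 VA.
Step 11 — Power factor: PF = P/|S| = 0 (leading).

(a) P = 0 W  (b) Q = -0.000516 VAR  (c) S = 0.000516 VA  (d) PF = 0 (leading)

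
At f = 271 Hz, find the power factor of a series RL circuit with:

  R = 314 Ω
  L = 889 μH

Step 1 — Angular frequency: ω = 2π·f = 2π·271 = 1703 rad/s.
Step 2 — Component impedances:
  R: Z = R = 314 Ω
  L: Z = jωL = j·1703·0.000889 = 0 + j1.514 Ω
Step 3 — Series combination: Z_total = R + L = 314 + j1.514 Ω = 314∠0.3° Ω.
Step 4 — Power factor: PF = cos(φ) = Re(Z)/|Z| = 314/314 = 1.
Step 5 — Type: Im(Z) = 1.514 ⇒ lagging (phase φ = 0.3°).

PF = 1 (lagging, φ = 0.3°)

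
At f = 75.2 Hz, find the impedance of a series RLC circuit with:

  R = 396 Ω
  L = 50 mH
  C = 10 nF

Step 1 — Angular frequency: ω = 2π·f = 2π·75.2 = 472.5 rad/s.
Step 2 — Component impedances:
  R: Z = R = 396 Ω
  L: Z = jωL = j·472.5·0.05 = 0 + j23.62 Ω
  C: Z = 1/(jωC) = -j/(ω·C) = 0 - j2.116e+05 Ω
Step 3 — Series combination: Z_total = R + L + C = 396 - j2.116e+05 Ω = 2.116e+05∠-89.9° Ω.

Z = 396 - j2.116e+05 Ω = 2.116e+05∠-89.9° Ω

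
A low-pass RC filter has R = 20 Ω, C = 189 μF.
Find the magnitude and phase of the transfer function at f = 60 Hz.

Step 1 — Angular frequency: ω = 2π·60 = 377 rad/s.
Step 2 — Transfer function: H(jω) = 1/(1 + jωRC).
Step 3 — Denominator: 1 + jωRC = 1 + j·377·20·0.000189 = 1 + j1.425.
Step 4 — H = 0.33 - j0.4702.
Step 5 — Magnitude: |H| = 0.5744 (-4.8 dB); phase: φ = -54.9°.

|H| = 0.5744 (-4.8 dB), φ = -54.9°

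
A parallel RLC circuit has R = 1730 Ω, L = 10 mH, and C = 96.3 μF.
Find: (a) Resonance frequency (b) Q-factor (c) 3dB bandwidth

Step 1 — Resonance: ω₀ = 1/√(LC) = 1/√(0.01·9.63e-05) = 1019 rad/s.
Step 2 — f₀ = ω₀/(2π) = 162.2 Hz.
Step 3 — Parallel Q: Q = R/(ω₀L) = 1730/(1019·0.01) = 169.8.
Step 4 — Bandwidth: Δω = ω₀/Q = 6.002 rad/s; BW = Δω/(2π) = 0.9553 Hz.

(a) f₀ = 162.2 Hz  (b) Q = 169.8  (c) BW = 0.9553 Hz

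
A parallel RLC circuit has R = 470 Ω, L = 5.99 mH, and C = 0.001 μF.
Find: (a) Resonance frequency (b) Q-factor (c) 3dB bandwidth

Step 1 — Resonance: ω₀ = 1/√(LC) = 1/√(0.00599·1e-09) = 4.086e+05 rad/s.
Step 2 — f₀ = ω₀/(2π) = 6.503e+04 Hz.
Step 3 — Parallel Q: Q = R/(ω₀L) = 470/(4.086e+05·0.00599) = 0.192.
Step 4 — Bandwidth: Δω = ω₀/Q = 2.128e+06 rad/s; BW = Δω/(2π) = 3.386e+05 Hz.

(a) f₀ = 6.503e+04 Hz  (b) Q = 0.192  (c) BW = 3.386e+05 Hz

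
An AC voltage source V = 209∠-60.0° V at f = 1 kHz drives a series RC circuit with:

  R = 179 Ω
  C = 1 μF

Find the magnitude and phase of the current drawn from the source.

Step 1 — Angular frequency: ω = 2π·f = 2π·1000 = 6283 rad/s.
Step 2 — Component impedances:
  R: Z = R = 179 Ω
  C: Z = 1/(jωC) = -j/(ω·C) = 0 - j159.2 Ω
Step 3 — Series combination: Z_total = R + C = 179 - j159.2 Ω = 239.5∠-41.6° Ω.
Step 4 — Source phasor: V = 209∠-60.0° V = 104.5 - j181 V.
Step 5 — Ohm's law: I = V / Z_total = (104.5 - j181) / (179 - j159.2) = 0.8282 - j0.2748 A.
Step 6 — Convert to polar: |I| = 0.8726 A, ∠I = -18.4°.

I = 0.8726∠-18.4° A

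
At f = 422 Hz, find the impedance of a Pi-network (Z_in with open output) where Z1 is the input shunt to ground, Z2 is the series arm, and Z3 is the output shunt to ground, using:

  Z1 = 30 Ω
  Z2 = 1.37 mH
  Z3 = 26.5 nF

Step 1 — Angular frequency: ω = 2π·f = 2π·422 = 2652 rad/s.
Step 2 — Component impedances:
  Z1: Z = R = 30 Ω
  Z2: Z = jωL = j·2652·0.00137 = 0 + j3.633 Ω
  Z3: Z = 1/(jωC) = -j/(ω·C) = 0 - j1.423e+04 Ω
Step 3 — With open output, the series arm Z2 and the output shunt Z3 appear in series to ground: Z2 + Z3 = 0 - j1.423e+04 Ω.
Step 4 — Parallel with input shunt Z1: Z_in = Z1 || (Z2 + Z3) = 30 - j0.06325 Ω = 30∠-0.1° Ω.

Z = 30 - j0.06325 Ω = 30∠-0.1° Ω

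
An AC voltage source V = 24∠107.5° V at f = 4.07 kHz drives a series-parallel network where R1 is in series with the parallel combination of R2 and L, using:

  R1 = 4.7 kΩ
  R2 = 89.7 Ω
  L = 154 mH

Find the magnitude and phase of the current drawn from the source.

Step 1 — Angular frequency: ω = 2π·f = 2π·4070 = 2.557e+04 rad/s.
Step 2 — Component impedances:
  R1: Z = R = 4700 Ω
  R2: Z = R = 89.7 Ω
  L: Z = jωL = j·2.557e+04·0.154 = 0 + j3938 Ω
Step 3 — Parallel branch: R2 || L = 1/(1/R2 + 1/L) = 89.65 + j2.042 Ω.
Step 4 — Series with R1: Z_total = R1 + (R2 || L) = 4790 + j2.042 Ω = 4790∠0.0° Ω.
Step 5 — Source phasor: V = 24∠107.5° V = -7.217 + j22.89 V.
Step 6 — Ohm's law: I = V / Z_total = (-7.217 + j22.89) / (4790 + j2.042) = -0.001505 + j0.00478 A.
Step 7 — Convert to polar: |I| = 0.005011 A, ∠I = 107.5°.

I = 0.005011∠107.5° A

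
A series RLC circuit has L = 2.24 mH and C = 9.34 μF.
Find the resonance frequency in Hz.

Step 1 — Resonance condition Im(Z)=0 gives ω₀ = 1/√(LC).
Step 2 — ω₀ = 1/√(0.00224·9.34e-06) = 6914 rad/s.
Step 3 — f₀ = ω₀/(2π) = 1100 Hz.

f₀ = 1100 Hz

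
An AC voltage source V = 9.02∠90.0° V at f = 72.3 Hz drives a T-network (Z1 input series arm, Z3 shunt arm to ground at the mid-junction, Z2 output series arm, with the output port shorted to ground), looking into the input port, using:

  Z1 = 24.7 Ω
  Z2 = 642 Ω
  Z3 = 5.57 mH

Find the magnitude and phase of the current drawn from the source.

Step 1 — Angular frequency: ω = 2π·f = 2π·72.3 = 454.3 rad/s.
Step 2 — Component impedances:
  Z1: Z = R = 24.7 Ω
  Z2: Z = R = 642 Ω
  Z3: Z = jωL = j·454.3·0.00557 = 0 + j2.53 Ω
Step 3 — With the output port shorted to ground, the output series arm Z2 runs from the junction to ground; the shunt arm Z3 also runs from the junction to ground. They appear in parallel: Z3 || Z2 = 0.009973 + j2.53 Ω.
Step 4 — Series with input arm Z1: Z_in = Z1 + (Z3 || Z2) = 24.71 + j2.53 Ω = 24.84∠5.8° Ω.
Step 5 — Source phasor: V = 9.02∠90.0° V = 0 + j9.02 V.
Step 6 — Ohm's law: I = V / Z_total = (0 + j9.02) / (24.71 + j2.53) = 0.03699 + j0.3612 A.
Step 7 — Convert to polar: |I| = 0.3631 A, ∠I = 84.2°.

I = 0.3631∠84.2° A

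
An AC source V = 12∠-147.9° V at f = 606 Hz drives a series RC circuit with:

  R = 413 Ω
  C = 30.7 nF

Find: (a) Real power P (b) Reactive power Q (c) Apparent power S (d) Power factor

Step 1 — Angular frequency: ω = 2π·f = 2π·606 = 3808 rad/s.
Step 2 — Component impedances:
  R: Z = R = 413 Ω
  C: Z = 1/(jωC) = -j/(ω·C) = 0 - j8555 Ω
Step 3 — Series combination: Z_total = R + C = 413 - j8555 Ω = 8565∠-87.2° Ω.
Step 4 — Source phasor: V = 12∠-147.9° V = -10.17 - j6.377 V.
Step 5 — Current: I = V / Z = 0.0006864 - j0.001221 A = 0.001401∠-60.7° A.
Step 6 — Complex power: S = V·I* = 0.0008107 - j0.01679 VA.
Step 7 — Real power: P = Re(S) = 0.0008107 W.
Step 8 — Reactive power: Q = Im(S) = -0.01679 VAR.
Step 9 — Apparent power: |S| = 0.01681 VA.
Step 10 — Power factor: PF = P/|S| = 0.04822 (leading).

(a) P = 0.0008107 W  (b) Q = -0.01679 VAR  (c) S = 0.01681 VA  (d) PF = 0.04822 (leading)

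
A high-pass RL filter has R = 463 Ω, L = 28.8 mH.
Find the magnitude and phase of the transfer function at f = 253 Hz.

Step 1 — Angular frequency: ω = 2π·253 = 1590 rad/s.
Step 2 — Transfer function: H(jω) = jωL/(R + jωL).
Step 3 — Numerator jωL = j·45.78; denominator R + jωL = 463 + j45.78.
Step 4 — H = 0.009683 + j0.09792.
Step 5 — Magnitude: |H| = 0.0984 (-20.1 dB); phase: φ = 84.4°.

|H| = 0.0984 (-20.1 dB), φ = 84.4°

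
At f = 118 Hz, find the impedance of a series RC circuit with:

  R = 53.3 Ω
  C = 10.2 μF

Step 1 — Angular frequency: ω = 2π·f = 2π·118 = 741.4 rad/s.
Step 2 — Component impedances:
  R: Z = R = 53.3 Ω
  C: Z = 1/(jωC) = -j/(ω·C) = 0 - j132.2 Ω
Step 3 — Series combination: Z_total = R + C = 53.3 - j132.2 Ω = 142.6∠-68.0° Ω.

Z = 53.3 - j132.2 Ω = 142.6∠-68.0° Ω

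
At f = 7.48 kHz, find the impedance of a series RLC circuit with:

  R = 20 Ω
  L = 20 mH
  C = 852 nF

Step 1 — Angular frequency: ω = 2π·f = 2π·7480 = 4.7e+04 rad/s.
Step 2 — Component impedances:
  R: Z = R = 20 Ω
  L: Z = jωL = j·4.7e+04·0.02 = 0 + j940 Ω
  C: Z = 1/(jωC) = -j/(ω·C) = 0 - j24.97 Ω
Step 3 — Series combination: Z_total = R + L + C = 20 + j915 Ω = 915.2∠88.7° Ω.

Z = 20 + j915 Ω = 915.2∠88.7° Ω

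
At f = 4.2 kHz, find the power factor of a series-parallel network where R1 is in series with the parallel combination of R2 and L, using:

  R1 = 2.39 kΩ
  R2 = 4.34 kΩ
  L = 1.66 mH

Step 1 — Angular frequency: ω = 2π·f = 2π·4200 = 2.639e+04 rad/s.
Step 2 — Component impedances:
  R1: Z = R = 2390 Ω
  R2: Z = R = 4340 Ω
  L: Z = jωL = j·2.639e+04·0.00166 = 0 + j43.81 Ω
Step 3 — Parallel branch: R2 || L = 1/(1/R2 + 1/L) = 0.4421 + j43.8 Ω.
Step 4 — Series with R1: Z_total = R1 + (R2 || L) = 2390 + j43.8 Ω = 2391∠1.0° Ω.
Step 5 — Power factor: PF = cos(φ) = Re(Z)/|Z| = 2390.4/2390.8 = 0.9998.
Step 6 — Type: Im(Z) = 43.8 ⇒ lagging (phase φ = 1.0°).

PF = 0.9998 (lagging, φ = 1.0°)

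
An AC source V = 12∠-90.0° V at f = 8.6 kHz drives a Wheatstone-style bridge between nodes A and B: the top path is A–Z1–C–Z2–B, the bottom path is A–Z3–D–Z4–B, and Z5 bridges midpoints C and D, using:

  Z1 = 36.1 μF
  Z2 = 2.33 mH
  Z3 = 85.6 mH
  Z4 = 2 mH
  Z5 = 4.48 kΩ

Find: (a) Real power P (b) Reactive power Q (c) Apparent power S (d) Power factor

Step 1 — Angular frequency: ω = 2π·f = 2π·8600 = 5.404e+04 rad/s.
Step 2 — Component impedances:
  Z1: Z = 1/(jωC) = -j/(ω·C) = 0 - j0.5126 Ω
  Z2: Z = jωL = j·5.404e+04·0.00233 = 0 + j125.9 Ω
  Z3: Z = jωL = j·5.404e+04·0.0856 = 0 + j4625 Ω
  Z4: Z = jωL = j·5.404e+04·0.002 = 0 + j108.1 Ω
  Z5: Z = R = 4480 Ω
Step 3 — Bridge requires nodal analysis (the Z5 bridge couples midpoints C and D, so the two paths cannot be reduced to a simple series/parallel combination). Setting node B to ground and injecting 1 A at node A, the 3-node admittance system at A, C, D solves to V_A = Z_AB = 3.199 + j122 Ω = 122∠88.5° Ω.
Step 4 — Source phasor: V = 12∠-90.0° V = 0 - j12 V.
Step 5 — Current: I = V / Z = -0.0983 - j0.002578 A = 0.09833∠-178.5° A.
Step 6 — Complex power: S = V·I* = 0.03093 + j1.18 VA.
Step 7 — Real power: P = Re(S) = 0.03093 W.
Step 8 — Reactive power: Q = Im(S) = 1.18 VAR.
Step 9 — Apparent power: |S| = 1.18 VA.
Step 10 — Power factor: PF = P/|S| = 0.02621 (lagging).

(a) P = 0.03093 W  (b) Q = 1.18 VAR  (c) S = 1.18 VA  (d) PF = 0.02621 (lagging)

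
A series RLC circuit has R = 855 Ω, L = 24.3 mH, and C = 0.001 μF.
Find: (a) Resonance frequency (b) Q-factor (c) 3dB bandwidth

Step 1 — Resonance condition Im(Z)=0 gives ω₀ = 1/√(LC).
Step 2 — ω₀ = 1/√(0.0243·1e-09) = 2.029e+05 rad/s.
Step 3 — f₀ = ω₀/(2π) = 3.229e+04 Hz.
Step 4 — Series Q: Q = ω₀L/R = 2.029e+05·0.0243/855 = 5.766.
Step 5 — 3dB bandwidth: Δω = ω₀/Q = 3.519e+04 rad/s; BW = Δω/(2π) = 5600 Hz.

(a) f₀ = 3.229e+04 Hz  (b) Q = 5.766  (c) BW = 5600 Hz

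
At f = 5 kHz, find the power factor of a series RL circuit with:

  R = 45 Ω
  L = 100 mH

Step 1 — Angular frequency: ω = 2π·f = 2π·5000 = 3.142e+04 rad/s.
Step 2 — Component impedances:
  R: Z = R = 45 Ω
  L: Z = jωL = j·3.142e+04·0.1 = 0 + j3142 Ω
Step 3 — Series combination: Z_total = R + L = 45 + j3142 Ω = 3142∠89.2° Ω.
Step 4 — Power factor: PF = cos(φ) = Re(Z)/|Z| = 45/3142 = 0.01432.
Step 5 — Type: Im(Z) = 3142 ⇒ lagging (phase φ = 89.2°).

PF = 0.01432 (lagging, φ = 89.2°)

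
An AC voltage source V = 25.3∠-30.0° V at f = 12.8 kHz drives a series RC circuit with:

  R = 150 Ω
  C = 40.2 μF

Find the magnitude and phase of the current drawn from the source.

Step 1 — Angular frequency: ω = 2π·f = 2π·1.28e+04 = 8.042e+04 rad/s.
Step 2 — Component impedances:
  R: Z = R = 150 Ω
  C: Z = 1/(jωC) = -j/(ω·C) = 0 - j0.3093 Ω
Step 3 — Series combination: Z_total = R + C = 150 - j0.3093 Ω = 150∠-0.1° Ω.
Step 4 — Source phasor: V = 25.3∠-30.0° V = 21.91 - j12.65 V.
Step 5 — Ohm's law: I = V / Z_total = (21.91 - j12.65) / (150 - j0.3093) = 0.1462 - j0.08403 A.
Step 6 — Convert to polar: |I| = 0.1687 A, ∠I = -29.9°.

I = 0.1687∠-29.9° A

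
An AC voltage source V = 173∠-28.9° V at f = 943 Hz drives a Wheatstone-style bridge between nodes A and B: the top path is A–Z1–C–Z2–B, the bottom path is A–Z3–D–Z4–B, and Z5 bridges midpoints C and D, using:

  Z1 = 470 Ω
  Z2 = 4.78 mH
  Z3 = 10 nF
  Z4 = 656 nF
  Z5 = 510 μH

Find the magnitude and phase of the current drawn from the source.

Step 1 — Angular frequency: ω = 2π·f = 2π·943 = 5925 rad/s.
Step 2 — Component impedances:
  Z1: Z = R = 470 Ω
  Z2: Z = jωL = j·5925·0.00478 = 0 + j28.32 Ω
  Z3: Z = 1/(jωC) = -j/(ω·C) = 0 - j1.688e+04 Ω
  Z4: Z = 1/(jωC) = -j/(ω·C) = 0 - j257.3 Ω
  Z5: Z = jωL = j·5925·0.00051 = 0 + j3.022 Ω
Step 3 — Bridge requires nodal analysis (the Z5 bridge couples midpoints C and D, so the two paths cannot be reduced to a simple series/parallel combination). Setting node B to ground and injecting 1 A at node A, the 3-node admittance system at A, C, D solves to V_A = Z_AB = 469.6 + j18.79 Ω = 470∠2.3° Ω.
Step 4 — Source phasor: V = 173∠-28.9° V = 151.5 - j83.61 V.
Step 5 — Ohm's law: I = V / Z_total = (151.5 - j83.61) / (469.6 + j18.79) = 0.3149 - j0.1906 A.
Step 6 — Convert to polar: |I| = 0.3681 A, ∠I = -31.2°.

I = 0.3681∠-31.2° A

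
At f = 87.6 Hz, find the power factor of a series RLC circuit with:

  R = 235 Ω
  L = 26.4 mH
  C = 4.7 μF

Step 1 — Angular frequency: ω = 2π·f = 2π·87.6 = 550.4 rad/s.
Step 2 — Component impedances:
  R: Z = R = 235 Ω
  L: Z = jωL = j·550.4·0.0264 = 0 + j14.53 Ω
  C: Z = 1/(jωC) = -j/(ω·C) = 0 - j386.6 Ω
Step 3 — Series combination: Z_total = R + L + C = 235 - j372 Ω = 440∠-57.7° Ω.
Step 4 — Power factor: PF = cos(φ) = Re(Z)/|Z| = 235/440.04 = 0.534.
Step 5 — Type: Im(Z) = -372 ⇒ leading (phase φ = -57.7°).

PF = 0.534 (leading, φ = -57.7°)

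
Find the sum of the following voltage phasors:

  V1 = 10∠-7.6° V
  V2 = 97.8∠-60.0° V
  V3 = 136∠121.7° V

Step 1 — Convert each phasor to rectangular form:
  V1 = 10·(cos(-7.6°) + j·sin(-7.6°)) = 9.912 - j1.323 V
  V2 = 97.8·(cos(-60.0°) + j·sin(-60.0°)) = 48.9 - j84.7 V
  V3 = 136·(cos(121.7°) + j·sin(121.7°)) = -71.46 + j115.7 V
Step 2 — Sum components: V_total = -12.65 + j29.69 V.
Step 3 — Convert to polar: |V_total| = 32.27 V, ∠V_total = 113.1°.

V_total = 32.27∠113.1° V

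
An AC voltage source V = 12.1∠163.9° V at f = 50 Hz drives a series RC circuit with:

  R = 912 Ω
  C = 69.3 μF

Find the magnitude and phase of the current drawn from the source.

Step 1 — Angular frequency: ω = 2π·f = 2π·50 = 314.2 rad/s.
Step 2 — Component impedances:
  R: Z = R = 912 Ω
  C: Z = 1/(jωC) = -j/(ω·C) = 0 - j45.93 Ω
Step 3 — Series combination: Z_total = R + C = 912 - j45.93 Ω = 913.2∠-2.9° Ω.
Step 4 — Source phasor: V = 12.1∠163.9° V = -11.63 + j3.356 V.
Step 5 — Ohm's law: I = V / Z_total = (-11.63 + j3.356) / (912 - j45.93) = -0.0129 + j0.00303 A.
Step 6 — Convert to polar: |I| = 0.01325 A, ∠I = 166.8°.

I = 0.01325∠166.8° A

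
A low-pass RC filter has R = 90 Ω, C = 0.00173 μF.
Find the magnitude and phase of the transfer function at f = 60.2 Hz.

Step 1 — Angular frequency: ω = 2π·60.2 = 378.2 rad/s.
Step 2 — Transfer function: H(jω) = 1/(1 + jωRC).
Step 3 — Denominator: 1 + jωRC = 1 + j·378.2·90·1.73e-09 = 1 + j5.889e-05.
Step 4 — H = 1 - j5.889e-05.
Step 5 — Magnitude: |H| = 1 (-0.0 dB); phase: φ = -0.0°.

|H| = 1 (-0.0 dB), φ = -0.0°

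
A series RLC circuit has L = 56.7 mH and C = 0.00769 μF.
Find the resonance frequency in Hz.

Step 1 — Resonance condition Im(Z)=0 gives ω₀ = 1/√(LC).
Step 2 — ω₀ = 1/√(0.0567·7.69e-09) = 4.789e+04 rad/s.
Step 3 — f₀ = ω₀/(2π) = 7622 Hz.

f₀ = 7622 Hz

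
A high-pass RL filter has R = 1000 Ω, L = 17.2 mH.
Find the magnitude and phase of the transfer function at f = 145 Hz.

Step 1 — Angular frequency: ω = 2π·145 = 911.1 rad/s.
Step 2 — Transfer function: H(jω) = jωL/(R + jωL).
Step 3 — Numerator jωL = j·15.67; denominator R + jωL = 1000 + j15.67.
Step 4 — H = 0.0002455 + j0.01567.
Step 5 — Magnitude: |H| = 0.01567 (-36.1 dB); phase: φ = 89.1°.

|H| = 0.01567 (-36.1 dB), φ = 89.1°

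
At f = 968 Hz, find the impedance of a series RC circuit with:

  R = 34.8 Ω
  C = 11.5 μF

Step 1 — Angular frequency: ω = 2π·f = 2π·968 = 6082 rad/s.
Step 2 — Component impedances:
  R: Z = R = 34.8 Ω
  C: Z = 1/(jωC) = -j/(ω·C) = 0 - j14.3 Ω
Step 3 — Series combination: Z_total = R + C = 34.8 - j14.3 Ω = 37.62∠-22.3° Ω.

Z = 34.8 - j14.3 Ω = 37.62∠-22.3° Ω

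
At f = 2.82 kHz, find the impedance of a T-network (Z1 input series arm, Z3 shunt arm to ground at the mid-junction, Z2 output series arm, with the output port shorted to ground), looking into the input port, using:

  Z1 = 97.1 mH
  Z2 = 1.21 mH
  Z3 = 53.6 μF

Step 1 — Angular frequency: ω = 2π·f = 2π·2820 = 1.772e+04 rad/s.
Step 2 — Component impedances:
  Z1: Z = jωL = j·1.772e+04·0.0971 = 0 + j1720 Ω
  Z2: Z = jωL = j·1.772e+04·0.00121 = 0 + j21.44 Ω
  Z3: Z = 1/(jωC) = -j/(ω·C) = 0 - j1.053 Ω
Step 3 — With the output port shorted to ground, the output series arm Z2 runs from the junction to ground; the shunt arm Z3 also runs from the junction to ground. They appear in parallel: Z3 || Z2 = 0 - j1.107 Ω.
Step 4 — Series with input arm Z1: Z_in = Z1 + (Z3 || Z2) = 0 + j1719 Ω = 1719∠90.0° Ω.

Z = 0 + j1719 Ω = 1719∠90.0° Ω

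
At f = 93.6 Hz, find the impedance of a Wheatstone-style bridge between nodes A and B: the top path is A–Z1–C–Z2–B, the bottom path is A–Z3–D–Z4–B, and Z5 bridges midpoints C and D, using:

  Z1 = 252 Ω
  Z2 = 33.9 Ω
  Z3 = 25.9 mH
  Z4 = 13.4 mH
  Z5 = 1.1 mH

Step 1 — Angular frequency: ω = 2π·f = 2π·93.6 = 588.1 rad/s.
Step 2 — Component impedances:
  Z1: Z = R = 252 Ω
  Z2: Z = R = 33.9 Ω
  Z3: Z = jωL = j·588.1·0.0259 = 0 + j15.23 Ω
  Z4: Z = jωL = j·588.1·0.0134 = 0 + j7.881 Ω
  Z5: Z = jωL = j·588.1·0.0011 = 0 + j0.6469 Ω
Step 3 — Bridge requires nodal analysis (the Z5 bridge couples midpoints C and D, so the two paths cannot be reduced to a simple series/parallel combination). Setting node B to ground and injecting 1 A at node A, the 3-node admittance system at A, C, D solves to V_A = Z_AB = 2.645 + j22.64 Ω = 22.79∠83.3° Ω.

Z = 2.645 + j22.64 Ω = 22.79∠83.3° Ω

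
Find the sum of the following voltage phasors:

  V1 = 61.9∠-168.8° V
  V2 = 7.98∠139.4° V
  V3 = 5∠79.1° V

Step 1 — Convert each phasor to rectangular form:
  V1 = 61.9·(cos(-168.8°) + j·sin(-168.8°)) = -60.72 - j12.02 V
  V2 = 7.98·(cos(139.4°) + j·sin(139.4°)) = -6.059 + j5.193 V
  V3 = 5·(cos(79.1°) + j·sin(79.1°)) = 0.9455 + j4.91 V
Step 2 — Sum components: V_total = -65.83 - j1.92 V.
Step 3 — Convert to polar: |V_total| = 65.86 V, ∠V_total = -178.3°.

V_total = 65.86∠-178.3° V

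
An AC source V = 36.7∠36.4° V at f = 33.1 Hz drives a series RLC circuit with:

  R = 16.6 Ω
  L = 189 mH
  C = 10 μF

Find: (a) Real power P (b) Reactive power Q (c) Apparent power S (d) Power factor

Step 1 — Angular frequency: ω = 2π·f = 2π·33.1 = 208 rad/s.
Step 2 — Component impedances:
  R: Z = R = 16.6 Ω
  L: Z = jωL = j·208·0.189 = 0 + j39.31 Ω
  C: Z = 1/(jωC) = -j/(ω·C) = 0 - j480.8 Ω
Step 3 — Series combination: Z_total = R + L + C = 16.6 - j441.5 Ω = 441.8∠-87.8° Ω.
Step 4 — Source phasor: V = 36.7∠36.4° V = 29.54 + j21.78 V.
Step 5 — Current: I = V / Z = -0.04674 + j0.06866 A = 0.08306∠124.2° A.
Step 6 — Complex power: S = V·I* = 0.1145 - j3.046 VA.
Step 7 — Real power: P = Re(S) = 0.1145 W.
Step 8 — Reactive power: Q = Im(S) = -3.046 VAR.
Step 9 — Apparent power: |S| = 3.048 VA.
Step 10 — Power factor: PF = P/|S| = 0.03757 (leading).

(a) P = 0.1145 W  (b) Q = -3.046 VAR  (c) S = 3.048 VA  (d) PF = 0.03757 (leading)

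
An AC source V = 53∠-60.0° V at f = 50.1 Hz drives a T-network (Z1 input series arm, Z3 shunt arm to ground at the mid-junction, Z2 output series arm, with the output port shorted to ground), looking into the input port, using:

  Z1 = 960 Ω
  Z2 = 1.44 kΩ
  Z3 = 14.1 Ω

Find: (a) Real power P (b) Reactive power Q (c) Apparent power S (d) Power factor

Step 1 — Angular frequency: ω = 2π·f = 2π·50.1 = 314.8 rad/s.
Step 2 — Component impedances:
  Z1: Z = R = 960 Ω
  Z2: Z = R = 1440 Ω
  Z3: Z = R = 14.1 Ω
Step 3 — With the output port shorted to ground, the output series arm Z2 runs from the junction to ground; the shunt arm Z3 also runs from the junction to ground. They appear in parallel: Z3 || Z2 = 13.96 Ω.
Step 4 — Series with input arm Z1: Z_in = Z1 + (Z3 || Z2) = 974 Ω = 974∠0.0° Ω.
Step 5 — Source phasor: V = 53∠-60.0° V = 26.5 - j45.9 V.
Step 6 — Current: I = V / Z = 0.02721 - j0.04713 A = 0.05442∠-60.0° A.
Step 7 — Complex power: S = V·I* = 2.884 VA.
Step 8 — Real power: P = Re(S) = 2.884 W.
Step 9 — Reactive power: Q = Im(S) = 0 VAR.
Step 10 — Apparent power: |S| = 2.884 VA.
Step 11 — Power factor: PF = P/|S| = 1 (unity).

(a) P = 2.884 W  (b) Q = 0 VAR  (c) S = 2.884 VA  (d) PF = 1 (unity)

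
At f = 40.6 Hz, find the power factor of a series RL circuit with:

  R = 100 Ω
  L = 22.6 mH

Step 1 — Angular frequency: ω = 2π·f = 2π·40.6 = 255.1 rad/s.
Step 2 — Component impedances:
  R: Z = R = 100 Ω
  L: Z = jωL = j·255.1·0.0226 = 0 + j5.765 Ω
Step 3 — Series combination: Z_total = R + L = 100 + j5.765 Ω = 100.2∠3.3° Ω.
Step 4 — Power factor: PF = cos(φ) = Re(Z)/|Z| = 100/100.17 = 0.9983.
Step 5 — Type: Im(Z) = 5.765 ⇒ lagging (phase φ = 3.3°).

PF = 0.9983 (lagging, φ = 3.3°)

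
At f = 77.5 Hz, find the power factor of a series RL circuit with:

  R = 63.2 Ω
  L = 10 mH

Step 1 — Angular frequency: ω = 2π·f = 2π·77.5 = 486.9 rad/s.
Step 2 — Component impedances:
  R: Z = R = 63.2 Ω
  L: Z = jωL = j·486.9·0.01 = 0 + j4.869 Ω
Step 3 — Series combination: Z_total = R + L = 63.2 + j4.869 Ω = 63.39∠4.4° Ω.
Step 4 — Power factor: PF = cos(φ) = Re(Z)/|Z| = 63.2/63.39 = 0.997.
Step 5 — Type: Im(Z) = 4.869 ⇒ lagging (phase φ = 4.4°).

PF = 0.997 (lagging, φ = 4.4°)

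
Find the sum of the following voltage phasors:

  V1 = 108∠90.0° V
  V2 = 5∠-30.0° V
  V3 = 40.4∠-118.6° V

Step 1 — Convert each phasor to rectangular form:
  V1 = 108·(cos(90.0°) + j·sin(90.0°)) = 0 + j108 V
  V2 = 5·(cos(-30.0°) + j·sin(-30.0°)) = 4.33 - j2.5 V
  V3 = 40.4·(cos(-118.6°) + j·sin(-118.6°)) = -19.34 - j35.47 V
Step 2 — Sum components: V_total = -15.01 + j70.03 V.
Step 3 — Convert to polar: |V_total| = 71.62 V, ∠V_total = 102.1°.

V_total = 71.62∠102.1° V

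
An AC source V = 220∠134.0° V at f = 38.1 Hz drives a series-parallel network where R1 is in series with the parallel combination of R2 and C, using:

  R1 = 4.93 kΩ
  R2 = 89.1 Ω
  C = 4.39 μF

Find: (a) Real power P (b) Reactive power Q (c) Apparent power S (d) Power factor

Step 1 — Angular frequency: ω = 2π·f = 2π·38.1 = 239.4 rad/s.
Step 2 — Component impedances:
  R1: Z = R = 4930 Ω
  R2: Z = R = 89.1 Ω
  C: Z = 1/(jωC) = -j/(ω·C) = 0 - j951.5 Ω
Step 3 — Parallel branch: R2 || C = 1/(1/R2 + 1/C) = 88.33 - j8.271 Ω.
Step 4 — Series with R1: Z_total = R1 + (R2 || C) = 5018 - j8.271 Ω = 5018∠-0.1° Ω.
Step 5 — Source phasor: V = 220∠134.0° V = -152.8 + j158.3 V.
Step 6 — Current: I = V / Z = -0.03051 + j0.03149 A = 0.04384∠134.1° A.
Step 7 — Complex power: S = V·I* = 9.645 - j0.01589 VA.
Step 8 — Real power: P = Re(S) = 9.645 W.
Step 9 — Reactive power: Q = Im(S) = -0.01589 VAR.
Step 10 — Apparent power: |S| = 9.645 VA.
Step 11 — Power factor: PF = P/|S| = 1 (leading).

(a) P = 9.645 W  (b) Q = -0.01589 VAR  (c) S = 9.645 VA  (d) PF = 1 (leading)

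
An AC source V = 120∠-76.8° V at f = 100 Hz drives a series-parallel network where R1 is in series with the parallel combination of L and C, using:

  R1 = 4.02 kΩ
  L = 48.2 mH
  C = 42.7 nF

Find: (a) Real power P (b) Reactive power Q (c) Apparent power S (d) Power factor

Step 1 — Angular frequency: ω = 2π·f = 2π·100 = 628.3 rad/s.
Step 2 — Component impedances:
  R1: Z = R = 4020 Ω
  L: Z = jωL = j·628.3·0.0482 = 0 + j30.28 Ω
  C: Z = 1/(jωC) = -j/(ω·C) = 0 - j3.727e+04 Ω
Step 3 — Parallel branch: L || C = 1/(1/L + 1/C) = 0 + j30.31 Ω.
Step 4 — Series with R1: Z_total = R1 + (L || C) = 4020 + j30.31 Ω = 4020∠0.4° Ω.
Step 5 — Source phasor: V = 120∠-76.8° V = 27.4 - j116.8 V.
Step 6 — Current: I = V / Z = 0.006597 - j0.02911 A = 0.02985∠-77.2° A.
Step 7 — Complex power: S = V·I* = 3.582 + j0.02701 VA.
Step 8 — Real power: P = Re(S) = 3.582 W.
Step 9 — Reactive power: Q = Im(S) = 0.02701 VAR.
Step 10 — Apparent power: |S| = 3.582 VA.
Step 11 — Power factor: PF = P/|S| = 1 (lagging).

(a) P = 3.582 W  (b) Q = 0.02701 VAR  (c) S = 3.582 VA  (d) PF = 1 (lagging)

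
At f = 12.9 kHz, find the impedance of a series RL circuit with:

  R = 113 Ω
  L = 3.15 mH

Step 1 — Angular frequency: ω = 2π·f = 2π·1.29e+04 = 8.105e+04 rad/s.
Step 2 — Component impedances:
  R: Z = R = 113 Ω
  L: Z = jωL = j·8.105e+04·0.00315 = 0 + j255.3 Ω
Step 3 — Series combination: Z_total = R + L = 113 + j255.3 Ω = 279.2∠66.1° Ω.

Z = 113 + j255.3 Ω = 279.2∠66.1° Ω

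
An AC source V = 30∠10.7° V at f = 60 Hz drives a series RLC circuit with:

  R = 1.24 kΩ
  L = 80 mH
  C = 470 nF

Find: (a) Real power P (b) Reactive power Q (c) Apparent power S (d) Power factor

Step 1 — Angular frequency: ω = 2π·f = 2π·60 = 377 rad/s.
Step 2 — Component impedances:
  R: Z = R = 1240 Ω
  L: Z = jωL = j·377·0.08 = 0 + j30.16 Ω
  C: Z = 1/(jωC) = -j/(ω·C) = 0 - j5644 Ω
Step 3 — Series combination: Z_total = R + L + C = 1240 - j5614 Ω = 5749∠-77.5° Ω.
Step 4 — Source phasor: V = 30∠10.7° V = 29.48 + j5.57 V.
Step 5 — Current: I = V / Z = 0.0001599 + j0.005216 A = 0.005218∠88.2° A.
Step 6 — Complex power: S = V·I* = 0.03377 - j0.1529 VA.
Step 7 — Real power: P = Re(S) = 0.03377 W.
Step 8 — Reactive power: Q = Im(S) = -0.1529 VAR.
Step 9 — Apparent power: |S| = 0.1566 VA.
Step 10 — Power factor: PF = P/|S| = 0.2157 (leading).

(a) P = 0.03377 W  (b) Q = -0.1529 VAR  (c) S = 0.1566 VA  (d) PF = 0.2157 (leading)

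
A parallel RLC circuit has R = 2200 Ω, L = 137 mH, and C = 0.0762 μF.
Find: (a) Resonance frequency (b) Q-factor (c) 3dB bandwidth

Step 1 — Resonance: ω₀ = 1/√(LC) = 1/√(0.137·7.62e-08) = 9787 rad/s.
Step 2 — f₀ = ω₀/(2π) = 1558 Hz.
Step 3 — Parallel Q: Q = R/(ω₀L) = 2200/(9787·0.137) = 1.641.
Step 4 — Bandwidth: Δω = ω₀/Q = 5965 rad/s; BW = Δω/(2π) = 949.4 Hz.

(a) f₀ = 1558 Hz  (b) Q = 1.641  (c) BW = 949.4 Hz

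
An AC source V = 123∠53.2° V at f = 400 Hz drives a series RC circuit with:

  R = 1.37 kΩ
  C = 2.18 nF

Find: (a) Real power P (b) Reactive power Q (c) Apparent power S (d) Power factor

Step 1 — Angular frequency: ω = 2π·f = 2π·400 = 2513 rad/s.
Step 2 — Component impedances:
  R: Z = R = 1370 Ω
  C: Z = 1/(jωC) = -j/(ω·C) = 0 - j1.825e+05 Ω
Step 3 — Series combination: Z_total = R + C = 1370 - j1.825e+05 Ω = 1.825e+05∠-89.6° Ω.
Step 4 — Source phasor: V = 123∠53.2° V = 73.68 + j98.49 V.
Step 5 — Current: I = V / Z = -0.0005366 + j0.0004077 A = 0.0006739∠142.8° A.
Step 6 — Complex power: S = V·I* = 0.0006222 - j0.08289 VA.
Step 7 — Real power: P = Re(S) = 0.0006222 W.
Step 8 — Reactive power: Q = Im(S) = -0.08289 VAR.
Step 9 — Apparent power: |S| = 0.08289 VA.
Step 10 — Power factor: PF = P/|S| = 0.007506 (leading).

(a) P = 0.0006222 W  (b) Q = -0.08289 VAR  (c) S = 0.08289 VA  (d) PF = 0.007506 (leading)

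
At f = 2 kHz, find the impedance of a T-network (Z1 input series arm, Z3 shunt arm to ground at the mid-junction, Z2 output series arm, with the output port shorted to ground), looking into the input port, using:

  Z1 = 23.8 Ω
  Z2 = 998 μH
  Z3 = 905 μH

Step 1 — Angular frequency: ω = 2π·f = 2π·2000 = 1.257e+04 rad/s.
Step 2 — Component impedances:
  Z1: Z = R = 23.8 Ω
  Z2: Z = jωL = j·1.257e+04·0.000998 = 0 + j12.54 Ω
  Z3: Z = jωL = j·1.257e+04·0.000905 = 0 + j11.37 Ω
Step 3 — With the output port shorted to ground, the output series arm Z2 runs from the junction to ground; the shunt arm Z3 also runs from the junction to ground. They appear in parallel: Z3 || Z2 = 0 + j5.964 Ω.
Step 4 — Series with input arm Z1: Z_in = Z1 + (Z3 || Z2) = 23.8 + j5.964 Ω = 24.54∠14.1° Ω.

Z = 23.8 + j5.964 Ω = 24.54∠14.1° Ω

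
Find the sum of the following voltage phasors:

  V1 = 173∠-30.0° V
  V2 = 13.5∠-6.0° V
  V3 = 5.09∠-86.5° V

Step 1 — Convert each phasor to rectangular form:
  V1 = 173·(cos(-30.0°) + j·sin(-30.0°)) = 149.8 - j86.5 V
  V2 = 13.5·(cos(-6.0°) + j·sin(-6.0°)) = 13.43 - j1.411 V
  V3 = 5.09·(cos(-86.5°) + j·sin(-86.5°)) = 0.3107 - j5.081 V
Step 2 — Sum components: V_total = 163.6 - j92.99 V.
Step 3 — Convert to polar: |V_total| = 188.1 V, ∠V_total = -29.6°.

V_total = 188.1∠-29.6° V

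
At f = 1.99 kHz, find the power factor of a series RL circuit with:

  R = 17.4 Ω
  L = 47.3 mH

Step 1 — Angular frequency: ω = 2π·f = 2π·1990 = 1.25e+04 rad/s.
Step 2 — Component impedances:
  R: Z = R = 17.4 Ω
  L: Z = jωL = j·1.25e+04·0.0473 = 0 + j591.4 Ω
Step 3 — Series combination: Z_total = R + L = 17.4 + j591.4 Ω = 591.7∠88.3° Ω.
Step 4 — Power factor: PF = cos(φ) = Re(Z)/|Z| = 17.4/591.7 = 0.02941.
Step 5 — Type: Im(Z) = 591.4 ⇒ lagging (phase φ = 88.3°).

PF = 0.02941 (lagging, φ = 88.3°)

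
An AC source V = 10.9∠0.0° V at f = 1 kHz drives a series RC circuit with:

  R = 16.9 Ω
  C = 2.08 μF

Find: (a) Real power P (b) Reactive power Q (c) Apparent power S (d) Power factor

Step 1 — Angular frequency: ω = 2π·f = 2π·1000 = 6283 rad/s.
Step 2 — Component impedances:
  R: Z = R = 16.9 Ω
  C: Z = 1/(jωC) = -j/(ω·C) = 0 - j76.52 Ω
Step 3 — Series combination: Z_total = R + C = 16.9 - j76.52 Ω = 78.36∠-77.5° Ω.
Step 4 — Source phasor: V = 10.9∠0.0° V = 10.9 V.
Step 5 — Current: I = V / Z = 0.03 + j0.1358 A = 0.1391∠77.5° A.
Step 6 — Complex power: S = V·I* = 0.327 - j1.481 VA.
Step 7 — Real power: P = Re(S) = 0.327 W.
Step 8 — Reactive power: Q = Im(S) = -1.481 VAR.
Step 9 — Apparent power: |S| = 1.516 VA.
Step 10 — Power factor: PF = P/|S| = 0.2157 (leading).

(a) P = 0.327 W  (b) Q = -1.481 VAR  (c) S = 1.516 VA  (d) PF = 0.2157 (leading)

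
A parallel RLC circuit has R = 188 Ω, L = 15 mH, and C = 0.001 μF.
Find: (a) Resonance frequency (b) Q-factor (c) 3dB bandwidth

Step 1 — Resonance: ω₀ = 1/√(LC) = 1/√(0.015·1e-09) = 2.582e+05 rad/s.
Step 2 — f₀ = ω₀/(2π) = 4.109e+04 Hz.
Step 3 — Parallel Q: Q = R/(ω₀L) = 188/(2.582e+05·0.015) = 0.04854.
Step 4 — Bandwidth: Δω = ω₀/Q = 5.319e+06 rad/s; BW = Δω/(2π) = 8.466e+05 Hz.

(a) f₀ = 4.109e+04 Hz  (b) Q = 0.04854  (c) BW = 8.466e+05 Hz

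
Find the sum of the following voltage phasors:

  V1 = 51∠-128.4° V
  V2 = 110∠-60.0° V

Step 1 — Convert each phasor to rectangular form:
  V1 = 51·(cos(-128.4°) + j·sin(-128.4°)) = -31.68 - j39.97 V
  V2 = 110·(cos(-60.0°) + j·sin(-60.0°)) = 55 - j95.26 V
Step 2 — Sum components: V_total = 23.32 - j135.2 V.
Step 3 — Convert to polar: |V_total| = 137.2 V, ∠V_total = -80.2°.

V_total = 137.2∠-80.2° V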